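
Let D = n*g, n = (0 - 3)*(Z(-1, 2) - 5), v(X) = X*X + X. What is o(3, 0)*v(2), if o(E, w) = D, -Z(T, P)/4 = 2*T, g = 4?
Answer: -216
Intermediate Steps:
Z(T, P) = -8*T
v(X) = X + X² (v(X) = X² + X = X + X²)
n = -9 (n = (0 - 3)*(-8*(-1) - 5) = -3*(8 - 5) = -3*3 = -9)
D = -36 (D = -9*4 = -36)
o(E, w) = -36
o(3, 0)*v(2) = -72*(1 + 2) = -72*3 = -36*6 = -216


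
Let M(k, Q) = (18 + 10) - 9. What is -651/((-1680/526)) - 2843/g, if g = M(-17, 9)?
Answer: 41187/760 ≈ 54.193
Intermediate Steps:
M(k, Q) = 19 (M(k, Q) = 28 - 9 = 19)
g = 19
-651/((-1680/526)) - 2843/g = -651/((-1680/526)) - 2843/19 = -651/((-1680*1/526)) - 2843*1/19 = -651/(-840/263) - 2843/19 = -651*(-263/840) - 2843/19 = 8153/40 - 2843/19 = 41187/760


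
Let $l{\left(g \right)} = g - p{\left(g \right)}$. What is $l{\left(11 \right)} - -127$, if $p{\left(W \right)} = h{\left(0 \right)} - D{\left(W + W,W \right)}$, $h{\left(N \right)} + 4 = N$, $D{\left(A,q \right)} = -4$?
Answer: $138$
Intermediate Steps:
$h{\left(N \right)} = -4 + N$
$p{\left(W \right)} = 0$ ($p{\left(W \right)} = \left(-4 + 0\right) - -4 = -4 + 4 = 0$)
$l{\left(g \right)} = g$ ($l{\left(g \right)} = g - 0 = g + 0 = g$)
$l{\left(11 \right)} - -127 = 11 - -127 = 11 + 127 = 138$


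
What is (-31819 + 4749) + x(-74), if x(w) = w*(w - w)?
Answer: -27070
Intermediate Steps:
x(w) = 0 (x(w) = w*0 = 0)
(-31819 + 4749) + x(-74) = (-31819 + 4749) + 0 = -27070 + 0 = -27070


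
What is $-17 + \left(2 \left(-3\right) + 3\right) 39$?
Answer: $-134$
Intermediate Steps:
$-17 + \left(2 \left(-3\right) + 3\right) 39 = -17 + \left(-6 + 3\right) 39 = -17 - 117 = -134$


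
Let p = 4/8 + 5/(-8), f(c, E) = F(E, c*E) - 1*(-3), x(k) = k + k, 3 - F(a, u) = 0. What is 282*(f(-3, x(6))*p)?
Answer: -423/2 ≈ -211.50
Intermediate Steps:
F(a, u) = 3 (F(a, u) = 3 - 1*0 = 3 + 0 = 3)
x(k) = 2*k
f(c, E) = 6 (f(c, E) = 3 - 1*(-3) = 3 + 3 = 6)
p = -⅛ (p = 4*(⅛) + 5*(-⅛) = ½ - 5/8 = -⅛ ≈ -0.12500)
282*(f(-3, x(6))*p) = 282*(6*(-⅛)) = 282*(-¾) = -423/2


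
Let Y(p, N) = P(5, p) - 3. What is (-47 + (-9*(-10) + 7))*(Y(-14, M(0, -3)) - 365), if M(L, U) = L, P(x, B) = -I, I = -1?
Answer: -18350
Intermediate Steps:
P(x, B) = 1 (P(x, B) = -1*(-1) = 1)
Y(p, N) = -2 (Y(p, N) = 1 - 3 = -2)
(-47 + (-9*(-10) + 7))*(Y(-14, M(0, -3)) - 365) = (-47 + (-9*(-10) + 7))*(-2 - 365) = (-47 + (90 + 7))*(-367) = (-47 + 97)*(-367) = 50*(-367) = -18350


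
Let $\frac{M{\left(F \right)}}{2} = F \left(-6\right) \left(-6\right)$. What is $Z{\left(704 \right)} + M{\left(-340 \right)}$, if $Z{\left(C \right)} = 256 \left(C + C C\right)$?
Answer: $127033440$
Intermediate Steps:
$M{\left(F \right)} = 72 F$ ($M{\left(F \right)} = 2 F \left(-6\right) \left(-6\right) = 2 - 6 F \left(-6\right) = 2 \cdot 36 F = 72 F$)
$Z{\left(C \right)} = 256 C + 256 C^{2}$ ($Z{\left(C \right)} = 256 \left(C + C^{2}\right) = 256 C + 256 C^{2}$)
$Z{\left(704 \right)} + M{\left(-340 \right)} = 256 \cdot 704 \left(1 + 704\right) + 72 \left(-340\right) = 256 \cdot 704 \cdot 705 - 24480 = 127057920 - 24480 = 127033440$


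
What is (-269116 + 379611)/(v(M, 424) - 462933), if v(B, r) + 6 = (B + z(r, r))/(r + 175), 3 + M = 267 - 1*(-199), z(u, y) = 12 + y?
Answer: -66186505/277299562 ≈ -0.23868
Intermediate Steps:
M = 463 (M = -3 + (267 - 1*(-199)) = -3 + (267 + 199) = -3 + 466 = 463)
v(B, r) = -6 + (12 + B + r)/(175 + r) (v(B, r) = -6 + (B + (12 + r))/(r + 175) = -6 + (12 + B + r)/(175 + r))
(-269116 + 379611)/(v(M, 424) - 462933) = (-269116 + 379611)/((-1038 + 463 - 5*424)/(175 + 424) - 462933) = 110495/((-1038 + 463 - 2120)/599 - 462933) = 110495/((1/599)*(-2695) - 462933) = 110495/(-2695/599 - 462933) = 110495/(-277299562/599) = 110495*(-599/277299562) = -66186505/277299562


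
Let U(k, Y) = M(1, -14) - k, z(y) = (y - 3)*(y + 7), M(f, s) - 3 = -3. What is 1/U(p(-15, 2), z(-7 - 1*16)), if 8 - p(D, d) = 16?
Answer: ⅛ ≈ 0.12500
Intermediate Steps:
p(D, d) = -8 (p(D, d) = 8 - 1*16 = 8 - 16 = -8)
M(f, s) = 0 (M(f, s) = 3 - 3 = 0)
z(y) = (-3 + y)*(7 + y)
U(k, Y) = -k (U(k, Y) = 0 - k = -k)
1/U(p(-15, 2), z(-7 - 1*16)) = 1/(-1*(-8)) = 1/8 = ⅛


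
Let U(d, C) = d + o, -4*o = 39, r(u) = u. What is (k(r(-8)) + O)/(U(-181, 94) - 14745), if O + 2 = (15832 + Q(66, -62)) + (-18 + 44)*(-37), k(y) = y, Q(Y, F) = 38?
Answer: -59592/59743 ≈ -0.99747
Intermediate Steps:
o = -39/4 (o = -¼*39 = -39/4 ≈ -9.7500)
U(d, C) = -39/4 + d (U(d, C) = d - 39/4 = -39/4 + d)
O = 14906 (O = -2 + ((15832 + 38) + (-18 + 44)*(-37)) = -2 + (15870 + 26*(-37)) = -2 + (15870 - 962) = -2 + 14908 = 14906)
(k(r(-8)) + O)/(U(-181, 94) - 14745) = (-8 + 14906)/((-39/4 - 181) - 14745) = 14898/(-763/4 - 14745) = 14898/(-59743/4) = 14898*(-4/59743) = -59592/59743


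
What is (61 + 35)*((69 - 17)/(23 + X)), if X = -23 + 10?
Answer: 2496/5 ≈ 499.20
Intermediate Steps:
X = -13
(61 + 35)*((69 - 17)/(23 + X)) = (61 + 35)*((69 - 17)/(23 - 13)) = 96*(52/10) = 96*(52*(⅒)) = 96*(26/5) = 2496/5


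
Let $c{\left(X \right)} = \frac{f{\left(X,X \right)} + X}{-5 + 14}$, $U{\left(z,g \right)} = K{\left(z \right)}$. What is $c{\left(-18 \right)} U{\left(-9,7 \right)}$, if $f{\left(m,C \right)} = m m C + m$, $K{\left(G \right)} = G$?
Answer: $5868$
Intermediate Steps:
$f{\left(m,C \right)} = m + C m^{2}$ ($f{\left(m,C \right)} = m^{2} C + m = C m^{2} + m = m + C m^{2}$)
$U{\left(z,g \right)} = z$
$c{\left(X \right)} = \frac{X}{9} + \frac{X \left(1 + X^{2}\right)}{9}$ ($c{\left(X \right)} = \frac{X \left(1 + X X\right) + X}{-5 + 14} = \frac{X \left(1 + X^{2}\right) + X}{9} = \left(X + X \left(1 + X^{2}\right)\right) \frac{1}{9} = \frac{X}{9} + \frac{X \left(1 + X^{2}\right)}{9}$)
$c{\left(-18 \right)} U{\left(-9,7 \right)} = \frac{1}{9} \left(-18\right) \left(2 + \left(-18\right)^{2}\right) \left(-9\right) = \frac{1}{9} \left(-18\right) \left(2 + 324\right) \left(-9\right) = \frac{1}{9} \left(-18\right) 326 \left(-9\right) = \left(-652\right) \left(-9\right) = 5868$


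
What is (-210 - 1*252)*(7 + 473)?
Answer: -221760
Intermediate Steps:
(-210 - 1*252)*(7 + 473) = (-210 - 252)*480 = -462*480 = -221760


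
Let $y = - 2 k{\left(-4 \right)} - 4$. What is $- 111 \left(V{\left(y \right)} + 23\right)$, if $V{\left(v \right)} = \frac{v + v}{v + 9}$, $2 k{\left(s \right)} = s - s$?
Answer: $- \frac{11877}{5} \approx -2375.4$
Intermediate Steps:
$k{\left(s \right)} = 0$ ($k{\left(s \right)} = \frac{s - s}{2} = \frac{1}{2} \cdot 0 = 0$)
$y = -4$ ($y = \left(-2\right) 0 - 4 = 0 - 4 = -4$)
$V{\left(v \right)} = \frac{2 v}{9 + v}$
$- 111 \left(V{\left(y \right)} + 23\right) = - 111 \left(2 \left(-4\right) \frac{1}{9 - 4} + 23\right) = - 111 \left(2 \left(-4\right) \frac{1}{5} + 23\right) = - 111 \left(- \frac{8}{5} + 23\right) = \left(-111\right) \frac{107}{5} = - \frac{11877}{5}$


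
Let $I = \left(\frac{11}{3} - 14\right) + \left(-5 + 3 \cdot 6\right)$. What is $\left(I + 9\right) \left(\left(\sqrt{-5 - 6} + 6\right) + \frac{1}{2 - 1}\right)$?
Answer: $\frac{245}{3} + \frac{35 i \sqrt{11}}{3} \approx 81.667 + 38.694 i$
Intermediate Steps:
$I = \frac{8}{3}$ ($I = \left(11 \cdot \frac{1}{3} - 14\right) + \left(-5 + 18\right) = \left(\frac{11}{3} - 14\right) + 13 = - \frac{31}{3} + 13 = \frac{8}{3} \approx 2.6667$)
$\left(I + 9\right) \left(\left(\sqrt{-5 - 6} + 6\right) + \frac{1}{2 - 1}\right) = \left(\frac{8}{3} + 9\right) \left(\left(\sqrt{-5 - 6} + 6\right) + \frac{1}{2 - 1}\right) = \frac{35 \left(\left(\sqrt{-11} + 6\right) + 1^{-1}\right)}{3} = \frac{35 \left(\left(i \sqrt{11} + 6\right) + 1\right)}{3} = \frac{35 \left(\left(6 + i \sqrt{11}\right) + 1\right)}{3} = \frac{35 \left(7 + i \sqrt{11}\right)}{3} = \frac{245}{3} + \frac{35 i \sqrt{11}}{3}$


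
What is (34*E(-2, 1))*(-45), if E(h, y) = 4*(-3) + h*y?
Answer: 21420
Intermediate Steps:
E(h, y) = -12 + h*y
(34*E(-2, 1))*(-45) = (34*(-12 - 2*1))*(-45) = (34*(-12 - 2))*(-45) = (34*(-14))*(-45) = -476*(-45) = 21420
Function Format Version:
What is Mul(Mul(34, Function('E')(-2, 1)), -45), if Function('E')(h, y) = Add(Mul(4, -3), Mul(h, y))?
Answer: 21420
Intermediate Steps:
Function('E')(h, y) = Add(-12, Mul(h, y))
Mul(Mul(34, Function('E')(-2, 1)), -45) = Mul(Mul(34, Add(-12, Mul(-2, 1))), -45) = Mul(Mul(34, Add(-12, -2)), -45) = Mul(Mul(34, -14), -45) = Mul(-476, -45) = 21420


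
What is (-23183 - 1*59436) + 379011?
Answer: 296392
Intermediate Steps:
(-23183 - 1*59436) + 379011 = (-23183 - 59436) + 379011 = -82619 + 379011 = 296392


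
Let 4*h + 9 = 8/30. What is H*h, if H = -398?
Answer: 26069/30 ≈ 868.97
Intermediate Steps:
h = -131/60 (h = -9/4 + (8/30)/4 = -9/4 + (8*(1/30))/4 = -9/4 + (¼)*(4/15) = -9/4 + 1/15 = -131/60 ≈ -2.1833)
H*h = -398*(-131/60) = 26069/30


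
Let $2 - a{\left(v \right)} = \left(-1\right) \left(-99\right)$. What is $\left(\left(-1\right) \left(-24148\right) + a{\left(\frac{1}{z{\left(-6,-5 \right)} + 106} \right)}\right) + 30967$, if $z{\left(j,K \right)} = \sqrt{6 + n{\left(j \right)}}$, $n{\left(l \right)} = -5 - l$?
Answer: $55018$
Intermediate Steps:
$z{\left(j,K \right)} = \sqrt{1 - j}$ ($z{\left(j,K \right)} = \sqrt{6 - \left(5 + j\right)} = \sqrt{1 - j}$)
$a{\left(v \right)} = -97$ ($a{\left(v \right)} = 2 - \left(-1\right) \left(-99\right) = 2 - 99 = -97$)
$\left(\left(-1\right) \left(-24148\right) + a{\left(\frac{1}{z{\left(-6,-5 \right)} + 106} \right)}\right) + 30967 = \left(\left(-1\right) \left(-24148\right) - 97\right) + 30967 = \left(24148 - 97\right) + 30967 = 24051 + 30967 = 55018$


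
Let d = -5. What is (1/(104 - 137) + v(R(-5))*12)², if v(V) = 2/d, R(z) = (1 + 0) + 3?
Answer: 635209/27225 ≈ 23.332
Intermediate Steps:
R(z) = 4 (R(z) = 1 + 3 = 4)
v(V) = -⅖ (v(V) = 2/(-5) = 2*(-⅕) = -⅖)
(1/(104 - 137) + v(R(-5))*12)² = (1/(104 - 137) - ⅖*12)² = (1/(-33) - 24/5)² = (-1/33 - 24/5)² = (-797/165)² = 635209/27225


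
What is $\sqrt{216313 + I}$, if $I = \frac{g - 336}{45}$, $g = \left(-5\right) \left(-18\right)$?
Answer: $\frac{\sqrt{48669195}}{15} \approx 465.09$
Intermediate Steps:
$g = 90$
$I = - \frac{82}{15}$ ($I = \frac{90 - 336}{45} = \frac{1}{45} \left(-246\right) = - \frac{82}{15} \approx -5.4667$)
$\sqrt{216313 + I} = \sqrt{216313 - \frac{82}{15}} = \sqrt{\frac{3244613}{15}} = \frac{\sqrt{48669195}}{15}$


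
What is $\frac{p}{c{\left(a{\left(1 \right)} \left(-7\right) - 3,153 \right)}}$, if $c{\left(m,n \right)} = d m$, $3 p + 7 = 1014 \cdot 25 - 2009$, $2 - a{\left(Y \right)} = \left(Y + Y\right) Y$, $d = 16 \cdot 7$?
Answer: $- \frac{3889}{168} \approx -23.149$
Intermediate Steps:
$d = 112$
$a{\left(Y \right)} = 2 - 2 Y^{2}$ ($a{\left(Y \right)} = 2 - \left(Y + Y\right) Y = 2 - 2 Y Y = 2 - 2 Y^{2}$)
$p = 7778$ ($p = - \frac{7}{3} + \frac{1014 \cdot 25 - 2009}{3} = - \frac{7}{3} + \frac{25350 - 2009}{3} = - \frac{7}{3} + \frac{1}{3} \cdot 23341 = - \frac{7}{3} + \frac{23341}{3} = 7778$)
$c{\left(m,n \right)} = 112 m$
$\frac{p}{c{\left(a{\left(1 \right)} \left(-7\right) - 3,153 \right)}} = \frac{7778}{112 \left(\left(2 - 2 \cdot 1^{2}\right) \left(-7\right) - 3\right)} = \frac{7778}{112 \left(\left(2 - 2\right) \left(-7\right) - 3\right)} = \frac{7778}{112 \left(0 \left(-7\right) - 3\right)} = \frac{7778}{112 \left(0 - 3\right)} = \frac{7778}{112 \left(-3\right)} = \frac{7778}{-336} = 7778 \left(- \frac{1}{336}\right) = - \frac{3889}{168}$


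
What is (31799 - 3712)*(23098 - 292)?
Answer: 640552122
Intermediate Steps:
(31799 - 3712)*(23098 - 292) = 28087*22806 = 640552122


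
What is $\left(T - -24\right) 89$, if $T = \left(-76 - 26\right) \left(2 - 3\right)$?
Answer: $11214$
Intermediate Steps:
$T = 102$ ($T = \left(-102\right) \left(-1\right) = 102$)
$\left(T - -24\right) 89 = \left(102 - -24\right) 89 = \left(102 + \left(-46 + 70\right)\right) 89 = \left(102 + 24\right) 89 = 126 \cdot 89 = 11214$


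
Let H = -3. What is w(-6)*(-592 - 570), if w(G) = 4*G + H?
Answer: 31374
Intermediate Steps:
w(G) = -3 + 4*G (w(G) = 4*G - 3 = -3 + 4*G)
w(-6)*(-592 - 570) = (-3 + 4*(-6))*(-592 - 570) = (-3 - 24)*(-1162) = -27*(-1162) = 31374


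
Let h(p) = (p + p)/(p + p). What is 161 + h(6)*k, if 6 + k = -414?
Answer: -259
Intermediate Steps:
h(p) = 1 (h(p) = (2*p)/((2*p)) = (2*p)*(1/(2*p)) = 1)
k = -420 (k = -6 - 414 = -420)
161 + h(6)*k = 161 + 1*(-420) = 161 - 420 = -259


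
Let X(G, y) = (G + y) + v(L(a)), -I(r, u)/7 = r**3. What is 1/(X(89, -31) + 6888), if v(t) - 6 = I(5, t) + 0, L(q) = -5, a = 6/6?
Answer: 1/6077 ≈ 0.00016455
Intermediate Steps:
a = 1 (a = 6*(1/6) = 1)
I(r, u) = -7*r**3
v(t) = -869 (v(t) = 6 + (-7*5**3 + 0) = 6 + (-7*125 + 0) = 6 + (-875 + 0) = 6 - 875 = -869)
X(G, y) = -869 + G + y (X(G, y) = (G + y) - 869 = -869 + G + y)
1/(X(89, -31) + 6888) = 1/((-869 + 89 - 31) + 6888) = 1/(-811 + 6888) = 1/6077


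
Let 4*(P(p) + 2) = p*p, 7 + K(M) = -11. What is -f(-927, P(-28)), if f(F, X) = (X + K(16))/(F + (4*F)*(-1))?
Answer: -176/2781 ≈ -0.063287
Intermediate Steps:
K(M) = -18 (K(M) = -7 - 11 = -18)
P(p) = -2 + p²/4 (P(p) = -2 + (p*p)/4 = -2 + p²/4)
f(F, X) = -(-18 + X)/(3*F) (f(F, X) = (X - 18)/(F + (4*F)*(-1)) = (-18 + X)/(F - 4*F) = (-18 + X)/((-3*F)) = (-18 + X)*(-1/(3*F)) = -(-18 + X)/(3*F))
-f(-927, P(-28)) = -(18 - (-2 + (¼)*(-28)²))/(3*(-927)) = -(-1)*(18 - (-2 + (¼)*784))/(3*927) = -(-1)*(18 - (-2 + 196))/(3*927) = -(-1)*(18 - 1*194)/(3*927) = -(-1)*(18 - 194)/(3*927) = -(-1)*(-176)/(3*927) = -1*176/2781 = -176/2781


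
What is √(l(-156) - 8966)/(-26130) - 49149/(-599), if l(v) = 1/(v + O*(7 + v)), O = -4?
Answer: 49149/599 - 7*I*√8856210/5748600 ≈ 82.052 - 0.0036238*I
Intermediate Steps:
l(v) = 1/(-28 - 3*v) (l(v) = 1/(v - 4*(7 + v)) = 1/(v + (-28 - 4*v)) = 1/(-28 - 3*v))
√(l(-156) - 8966)/(-26130) - 49149/(-599) = √(-1/(28 + 3*(-156)) - 8966)/(-26130) - 49149/(-599) = √(-1/(28 - 468) - 8966)*(-1/26130) - 49149*(-1/599) = √(-1/(-440) - 8966)*(-1/26130) + 49149/599 = √(-1*(-1/440) - 8966)*(-1/26130) + 49149/599 = √(1/440 - 8966)*(-1/26130) + 49149/599 = √(-3945039/440)*(-1/26130) + 49149/599 = (7*I*√8856210/220)*(-1/26130) + 49149/599 = -7*I*√8856210/5748600 + 49149/599 = 49149/599 - 7*I*√8856210/5748600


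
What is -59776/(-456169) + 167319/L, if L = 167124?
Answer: 28771915045/25412262652 ≈ 1.1322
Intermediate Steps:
-59776/(-456169) + 167319/L = -59776/(-456169) + 167319/167124 = -59776*(-1/456169) + 167319*(1/167124) = 59776/456169 + 55773/55708 = 28771915045/25412262652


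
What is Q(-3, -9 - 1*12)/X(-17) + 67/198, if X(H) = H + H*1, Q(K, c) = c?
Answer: 1609/1683 ≈ 0.95603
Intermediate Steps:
X(H) = 2*H (X(H) = H + H = 2*H)
Q(-3, -9 - 1*12)/X(-17) + 67/198 = (-9 - 1*12)/((2*(-17))) + 67/198 = (-9 - 12)/(-34) + 67*(1/198) = -21*(-1/34) + 67/198 = 21/34 + 67/198 = 1609/1683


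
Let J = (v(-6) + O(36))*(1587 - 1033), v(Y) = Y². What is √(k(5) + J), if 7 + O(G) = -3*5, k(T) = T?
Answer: √7761 ≈ 88.097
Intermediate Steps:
O(G) = -22 (O(G) = -7 - 3*5 = -7 - 15 = -22)
J = 7756 (J = ((-6)² - 22)*(1587 - 1033) = (36 - 22)*554 = 14*554 = 7756)
√(k(5) + J) = √(5 + 7756) = √7761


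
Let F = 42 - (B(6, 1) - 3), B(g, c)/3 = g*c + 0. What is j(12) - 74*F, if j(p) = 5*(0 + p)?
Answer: -1938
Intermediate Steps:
B(g, c) = 3*c*g (B(g, c) = 3*(g*c + 0) = 3*(c*g + 0) = 3*(c*g) = 3*c*g)
j(p) = 5*p
F = 27 (F = 42 - (3*1*6 - 3) = 42 - (18 - 3) = 42 - 1*15 = 42 - 15 = 27)
j(12) - 74*F = 5*12 - 74*27 = 60 - 1998 = -1938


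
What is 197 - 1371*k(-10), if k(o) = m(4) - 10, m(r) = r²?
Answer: -8029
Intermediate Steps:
k(o) = 6 (k(o) = 4² - 10 = 16 - 10 = 6)
197 - 1371*k(-10) = 197 - 1371*6 = 197 - 8226 = -8029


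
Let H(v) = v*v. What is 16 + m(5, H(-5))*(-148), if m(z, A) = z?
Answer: -724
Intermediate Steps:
H(v) = v**2
16 + m(5, H(-5))*(-148) = 16 + 5*(-148) = 16 - 740 = -724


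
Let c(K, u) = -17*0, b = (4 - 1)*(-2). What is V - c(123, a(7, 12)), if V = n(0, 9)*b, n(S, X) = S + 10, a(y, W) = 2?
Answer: -60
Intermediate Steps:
b = -6 (b = 3*(-2) = -6)
n(S, X) = 10 + S
V = -60 (V = (10 + 0)*(-6) = 10*(-6) = -60)
c(K, u) = 0
V - c(123, a(7, 12)) = -60 - 1*0 = -60 + 0 = -60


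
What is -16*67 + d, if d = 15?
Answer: -1057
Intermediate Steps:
-16*67 + d = -16*67 + 15 = -1072 + 15 = -1057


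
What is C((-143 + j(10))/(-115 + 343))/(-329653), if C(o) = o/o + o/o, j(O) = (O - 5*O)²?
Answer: -2/329653 ≈ -6.0670e-6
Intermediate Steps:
j(O) = 16*O² (j(O) = (-4*O)² = 16*O²)
C(o) = 2 (C(o) = 1 + 1 = 2)
C((-143 + j(10))/(-115 + 343))/(-329653) = 2/(-329653) = 2*(-1/329653) = -2/329653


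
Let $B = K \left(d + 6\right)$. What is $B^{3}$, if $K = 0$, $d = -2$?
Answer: $0$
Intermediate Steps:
$B = 0$ ($B = 0 \left(-2 + 6\right) = 0 \cdot 4 = 0$)
$B^{3} = 0^{3} = 0$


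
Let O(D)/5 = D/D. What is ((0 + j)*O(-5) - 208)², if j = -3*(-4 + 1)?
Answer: 26569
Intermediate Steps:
j = 9 (j = -3*(-3) = 9)
O(D) = 5 (O(D) = 5*(D/D) = 5*1 = 5)
((0 + j)*O(-5) - 208)² = ((0 + 9)*5 - 208)² = (9*5 - 208)² = (45 - 208)² = (-163)² = 26569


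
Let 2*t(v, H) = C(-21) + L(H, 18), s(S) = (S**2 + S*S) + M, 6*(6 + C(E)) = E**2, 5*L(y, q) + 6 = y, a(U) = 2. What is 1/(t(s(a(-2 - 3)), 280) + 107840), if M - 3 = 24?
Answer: 20/2158023 ≈ 9.2677e-6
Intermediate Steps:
L(y, q) = -6/5 + y/5
M = 27 (M = 3 + 24 = 27)
C(E) = -6 + E**2/6
s(S) = 27 + 2*S**2 (s(S) = (S**2 + S*S) + 27 = (S**2 + S**2) + 27 = 2*S**2 + 27 = 27 + 2*S**2)
t(v, H) = 663/20 + H/10 (t(v, H) = ((-6 + (1/6)*(-21)**2) + (-6/5 + H/5))/2 = ((-6 + (1/6)*441) + (-6/5 + H/5))/2 = ((-6 + 147/2) + (-6/5 + H/5))/2 = (135/2 + (-6/5 + H/5))/2 = (663/10 + H/5)/2 = 663/20 + H/10)
1/(t(s(a(-2 - 3)), 280) + 107840) = 1/((663/20 + (1/10)*280) + 107840) = 1/((663/20 + 28) + 107840) = 1/(1223/20 + 107840) = 1/(2158023/20) = 20/2158023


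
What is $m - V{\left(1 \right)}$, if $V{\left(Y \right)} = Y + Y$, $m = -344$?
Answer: $-346$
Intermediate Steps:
$V{\left(Y \right)} = 2 Y$
$m - V{\left(1 \right)} = -344 - 2 \cdot 1 = -344 - 2 = -346$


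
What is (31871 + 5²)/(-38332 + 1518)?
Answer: -15948/18407 ≈ -0.86641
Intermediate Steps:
(31871 + 5²)/(-38332 + 1518) = (31871 + 25)/(-36814) = 31896*(-1/36814) = -15948/18407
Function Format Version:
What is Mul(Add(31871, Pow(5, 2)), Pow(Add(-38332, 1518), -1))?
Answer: Rational(-15948, 18407) ≈ -0.86641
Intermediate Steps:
Mul(Add(31871, Pow(5, 2)), Pow(Add(-38332, 1518), -1)) = Mul(Add(31871, 25), Pow(-36814, -1)) = Mul(31896, Rational(-1, 36814)) = Rational(-15948, 18407)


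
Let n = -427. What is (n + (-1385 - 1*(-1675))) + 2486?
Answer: 2349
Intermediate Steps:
(n + (-1385 - 1*(-1675))) + 2486 = (-427 + (-1385 - 1*(-1675))) + 2486 = (-427 + (-1385 + 1675)) + 2486 = (-427 + 290) + 2486 = -137 + 2486 = 2349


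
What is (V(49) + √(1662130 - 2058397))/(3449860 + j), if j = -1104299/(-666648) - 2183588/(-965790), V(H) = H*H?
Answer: 85881365254440/123398177080746413 + 35768998440*I*√396267/123398177080746413 ≈ 0.00069597 + 0.00018247*I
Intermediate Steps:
V(H) = H²
j = 140122528013/35768998440 (j = -1104299*(-1/666648) - 2183588*(-1/965790) = 1104299/666648 + 1091794/482895 = 140122528013/35768998440 ≈ 3.9174)
(V(49) + √(1662130 - 2058397))/(3449860 + j) = (49² + √(1662130 - 2058397))/(3449860 + 140122528013/35768998440) = (2401 + √(-396267))/(123398177080746413/35768998440) = (2401 + I*√396267)*(35768998440/123398177080746413) = 85881365254440/123398177080746413 + 35768998440*I*√396267/123398177080746413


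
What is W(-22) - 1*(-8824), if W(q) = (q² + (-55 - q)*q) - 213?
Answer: 9821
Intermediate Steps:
W(q) = -213 + q² + q*(-55 - q) (W(q) = (q² + q*(-55 - q)) - 213 = -213 + q² + q*(-55 - q))
W(-22) - 1*(-8824) = (-213 - 55*(-22)) - 1*(-8824) = (-213 + 1210) + 8824 = 997 + 8824 = 9821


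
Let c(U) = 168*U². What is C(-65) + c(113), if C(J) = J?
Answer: 2145127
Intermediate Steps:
C(-65) + c(113) = -65 + 168*113² = -65 + 168*12769 = -65 + 2145192 = 2145127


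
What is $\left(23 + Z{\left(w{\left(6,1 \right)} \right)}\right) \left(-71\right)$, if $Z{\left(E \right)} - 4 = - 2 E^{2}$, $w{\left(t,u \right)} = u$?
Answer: $-1775$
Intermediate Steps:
$Z{\left(E \right)} = 4 - 2 E^{2}$
$\left(23 + Z{\left(w{\left(6,1 \right)} \right)}\right) \left(-71\right) = \left(23 + \left(4 - 2 \cdot 1^{2}\right)\right) \left(-71\right) = \left(23 + \left(4 - 2\right)\right) \left(-71\right) = \left(23 + 2\right) \left(-71\right) = 25 \left(-71\right) = -1775$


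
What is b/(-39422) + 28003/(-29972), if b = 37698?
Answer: -1116909361/590778092 ≈ -1.8906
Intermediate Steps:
b/(-39422) + 28003/(-29972) = 37698/(-39422) + 28003/(-29972) = 37698*(-1/39422) + 28003*(-1/29972) = -18849/19711 - 28003/29972 = -1116909361/590778092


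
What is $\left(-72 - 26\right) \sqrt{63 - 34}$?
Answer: $- 98 \sqrt{29} \approx -527.75$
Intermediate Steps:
$\left(-72 - 26\right) \sqrt{63 - 34} = - 98 \sqrt{29}$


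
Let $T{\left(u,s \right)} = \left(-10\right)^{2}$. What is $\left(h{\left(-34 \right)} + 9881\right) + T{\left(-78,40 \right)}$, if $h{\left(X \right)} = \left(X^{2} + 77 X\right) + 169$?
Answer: $8688$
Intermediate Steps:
$T{\left(u,s \right)} = 100$
$h{\left(X \right)} = 169 + X^{2} + 77 X$
$\left(h{\left(-34 \right)} + 9881\right) + T{\left(-78,40 \right)} = \left(\left(169 + \left(-34\right)^{2} + 77 \left(-34\right)\right) + 9881\right) + 100 = \left(\left(169 + 1156 - 2618\right) + 9881\right) + 100 = \left(-1293 + 9881\right) + 100 = 8588 + 100 = 8688$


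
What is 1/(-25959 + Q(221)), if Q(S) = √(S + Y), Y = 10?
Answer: -8653/224623150 - √231/673869450 ≈ -3.8545e-5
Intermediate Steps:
Q(S) = √(10 + S) (Q(S) = √(S + 10) = √(10 + S))
1/(-25959 + Q(221)) = 1/(-25959 + √(10 + 221)) = 1/(-25959 + √231)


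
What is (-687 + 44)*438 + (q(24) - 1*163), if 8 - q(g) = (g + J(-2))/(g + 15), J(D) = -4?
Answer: -10989791/39 ≈ -2.8179e+5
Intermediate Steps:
q(g) = 8 - (-4 + g)/(15 + g) (q(g) = 8 - (g - 4)/(g + 15) = 8 - (-4 + g)/(15 + g))
(-687 + 44)*438 + (q(24) - 1*163) = (-687 + 44)*438 + ((124 + 7*24)/(15 + 24) - 1*163) = -643*438 + ((124 + 168)/39 - 163) = -281634 + ((1/39)*292 - 163) = -281634 + (292/39 - 163) = -281634 - 6065/39 = -10989791/39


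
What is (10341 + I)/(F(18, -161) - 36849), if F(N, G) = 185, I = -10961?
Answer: 155/9166 ≈ 0.016910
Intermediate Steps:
(10341 + I)/(F(18, -161) - 36849) = (10341 - 10961)/(185 - 36849) = -620/(-36664) = -620*(-1/36664) = 155/9166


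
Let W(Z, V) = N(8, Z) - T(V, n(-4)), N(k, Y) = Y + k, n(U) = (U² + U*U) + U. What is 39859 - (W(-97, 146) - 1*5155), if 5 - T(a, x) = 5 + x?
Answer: 45075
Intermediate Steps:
n(U) = U + 2*U² (n(U) = (U² + U²) + U = 2*U² + U = U + 2*U²)
T(a, x) = -x (T(a, x) = 5 - (5 + x) = 5 + (-5 - x) = -x)
W(Z, V) = 36 + Z (W(Z, V) = (Z + 8) - (-1)*(-4*(1 + 2*(-4))) = (8 + Z) - (-1)*(-4*(1 - 8)) = (8 + Z) - (-1)*(-4*(-7)) = (8 + Z) - (-1)*28 = (8 + Z) - 1*(-28) = (8 + Z) + 28 = 36 + Z)
39859 - (W(-97, 146) - 1*5155) = 39859 - ((36 - 97) - 1*5155) = 39859 - (-61 - 5155) = 39859 - 1*(-5216) = 39859 + 5216 = 45075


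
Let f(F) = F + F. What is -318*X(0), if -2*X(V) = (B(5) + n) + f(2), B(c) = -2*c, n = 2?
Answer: -636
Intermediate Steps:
f(F) = 2*F
X(V) = 2 (X(V) = -((-2*5 + 2) + 2*2)/2 = -((-10 + 2) + 4)/2 = -(-8 + 4)/2 = -½*(-4) = 2)
-318*X(0) = -318*2 = -636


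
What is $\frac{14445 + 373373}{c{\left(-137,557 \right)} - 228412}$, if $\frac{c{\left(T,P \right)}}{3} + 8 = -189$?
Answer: $- \frac{387818}{229003} \approx -1.6935$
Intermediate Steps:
$c{\left(T,P \right)} = -591$ ($c{\left(T,P \right)} = -24 + 3 \left(-189\right) = -24 - 567 = -591$)
$\frac{14445 + 373373}{c{\left(-137,557 \right)} - 228412} = \frac{14445 + 373373}{-591 - 228412} = \frac{387818}{-229003} = 387818 \left(- \frac{1}{229003}\right) = - \frac{387818}{229003}$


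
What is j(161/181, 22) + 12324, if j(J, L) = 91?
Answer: 12415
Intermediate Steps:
j(161/181, 22) + 12324 = 91 + 12324 = 12415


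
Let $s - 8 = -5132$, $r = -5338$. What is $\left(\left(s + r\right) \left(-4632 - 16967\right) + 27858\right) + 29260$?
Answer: $226025856$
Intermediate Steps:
$s = -5124$ ($s = 8 - 5132 = -5124$)
$\left(\left(s + r\right) \left(-4632 - 16967\right) + 27858\right) + 29260 = \left(\left(-5124 - 5338\right) \left(-4632 - 16967\right) + 27858\right) + 29260 = \left(\left(-10462\right) \left(-21599\right) + 27858\right) + 29260 = \left(225968738 + 27858\right) + 29260 = 225996596 + 29260 = 226025856$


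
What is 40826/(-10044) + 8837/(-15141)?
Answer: -117817549/25346034 ≈ -4.6484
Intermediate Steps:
40826/(-10044) + 8837/(-15141) = 40826*(-1/10044) + 8837*(-1/15141) = -20413/5022 - 8837/15141 = -117817549/25346034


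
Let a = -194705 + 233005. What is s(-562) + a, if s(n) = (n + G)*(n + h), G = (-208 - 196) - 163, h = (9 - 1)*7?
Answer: 609574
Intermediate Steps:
a = 38300
h = 56 (h = 8*7 = 56)
G = -567 (G = -404 - 163 = -567)
s(n) = (-567 + n)*(56 + n) (s(n) = (n - 567)*(n + 56) = (-567 + n)*(56 + n))
s(-562) + a = (-31752 + (-562)² - 511*(-562)) + 38300 = (-31752 + 315844 + 287182) + 38300 = 571274 + 38300 = 609574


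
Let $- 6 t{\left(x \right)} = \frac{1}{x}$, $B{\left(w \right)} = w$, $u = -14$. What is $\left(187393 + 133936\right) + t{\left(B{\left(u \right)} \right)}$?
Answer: $\frac{26991637}{84} \approx 3.2133 \cdot 10^{5}$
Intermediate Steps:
$t{\left(x \right)} = - \frac{1}{6 x}$
$\left(187393 + 133936\right) + t{\left(B{\left(u \right)} \right)} = \left(187393 + 133936\right) - \frac{1}{6 \left(-14\right)} = 321329 - - \frac{1}{84} = 321329 + \frac{1}{84} = \frac{26991637}{84}$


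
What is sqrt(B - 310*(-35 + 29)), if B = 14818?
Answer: sqrt(16678) ≈ 129.14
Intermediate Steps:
sqrt(B - 310*(-35 + 29)) = sqrt(14818 - 310*(-35 + 29)) = sqrt(14818 - 310*(-6)) = sqrt(14818 + 1860) = sqrt(16678)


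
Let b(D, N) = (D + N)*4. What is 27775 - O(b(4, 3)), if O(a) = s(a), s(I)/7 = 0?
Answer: 27775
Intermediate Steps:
s(I) = 0 (s(I) = 7*0 = 0)
b(D, N) = 4*D + 4*N
O(a) = 0
27775 - O(b(4, 3)) = 27775 - 1*0 = 27775 + 0 = 27775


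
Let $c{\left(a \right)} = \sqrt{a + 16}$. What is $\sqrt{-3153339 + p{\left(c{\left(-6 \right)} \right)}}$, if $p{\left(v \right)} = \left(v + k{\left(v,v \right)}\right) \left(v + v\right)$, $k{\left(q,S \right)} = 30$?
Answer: $\sqrt{-3153319 + 60 \sqrt{10}} \approx 1775.7 i$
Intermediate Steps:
$c{\left(a \right)} = \sqrt{16 + a}$
$p{\left(v \right)} = 2 v \left(30 + v\right)$ ($p{\left(v \right)} = \left(v + 30\right) \left(v + v\right) = \left(30 + v\right) 2 v = 2 v \left(30 + v\right)$)
$\sqrt{-3153339 + p{\left(c{\left(-6 \right)} \right)}} = \sqrt{-3153339 + 2 \sqrt{16 - 6} \left(30 + \sqrt{16 - 6}\right)} = \sqrt{-3153339 + 2 \sqrt{10} \left(30 + \sqrt{10}\right)}$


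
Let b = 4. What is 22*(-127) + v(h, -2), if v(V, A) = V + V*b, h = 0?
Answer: -2794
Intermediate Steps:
v(V, A) = 5*V (v(V, A) = V + V*4 = V + 4*V = 5*V)
22*(-127) + v(h, -2) = 22*(-127) + 5*0 = -2794 + 0 = -2794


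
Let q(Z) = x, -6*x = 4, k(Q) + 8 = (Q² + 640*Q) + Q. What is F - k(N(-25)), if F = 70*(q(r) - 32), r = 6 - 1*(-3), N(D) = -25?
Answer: 39364/3 ≈ 13121.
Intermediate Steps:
k(Q) = -8 + Q² + 641*Q (k(Q) = -8 + ((Q² + 640*Q) + Q) = -8 + (Q² + 641*Q) = -8 + Q² + 641*Q)
x = -⅔ (x = -⅙*4 = -⅔ ≈ -0.66667)
r = 9 (r = 6 + 3 = 9)
q(Z) = -⅔
F = -6860/3 (F = 70*(-⅔ - 32) = 70*(-98/3) = -6860/3 ≈ -2286.7)
F - k(N(-25)) = -6860/3 - (-8 + (-25)² + 641*(-25)) = -6860/3 - (-8 + 625 - 16025) = -6860/3 - 1*(-15408) = -6860/3 + 15408 = 39364/3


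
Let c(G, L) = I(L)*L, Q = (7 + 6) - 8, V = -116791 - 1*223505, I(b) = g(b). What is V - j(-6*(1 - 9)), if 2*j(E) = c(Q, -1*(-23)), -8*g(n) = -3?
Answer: -5444805/16 ≈ -3.4030e+5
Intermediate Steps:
g(n) = 3/8 (g(n) = -⅛*(-3) = 3/8)
I(b) = 3/8
V = -340296 (V = -116791 - 223505 = -340296)
Q = 5 (Q = 13 - 8 = 5)
c(G, L) = 3*L/8
j(E) = 69/16 (j(E) = (3*(-1*(-23))/8)/2 = ((3/8)*23)/2 = (½)*(69/8) = 69/16)
V - j(-6*(1 - 9)) = -340296 - 1*69/16 = -340296 - 69/16 = -5444805/16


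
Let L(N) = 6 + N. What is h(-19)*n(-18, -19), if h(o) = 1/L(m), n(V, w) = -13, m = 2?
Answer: -13/8 ≈ -1.6250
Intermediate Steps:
h(o) = ⅛ (h(o) = 1/(6 + 2) = 1/8 = ⅛)
h(-19)*n(-18, -19) = (⅛)*(-13) = -13/8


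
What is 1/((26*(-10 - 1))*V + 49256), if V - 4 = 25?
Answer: 1/40962 ≈ 2.4413e-5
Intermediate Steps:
V = 29 (V = 4 + 25 = 29)
1/((26*(-10 - 1))*V + 49256) = 1/((26*(-10 - 1))*29 + 49256) = 1/((26*(-11))*29 + 49256) = 1/(-286*29 + 49256) = 1/(-8294 + 49256) = 1/40962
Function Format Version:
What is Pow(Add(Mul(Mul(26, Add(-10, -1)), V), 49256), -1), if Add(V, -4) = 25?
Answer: Rational(1, 40962) ≈ 2.4413e-5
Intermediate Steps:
V = 29 (V = Add(4, 25) = 29)
Pow(Add(Mul(Mul(26, Add(-10, -1)), V), 49256), -1) = Pow(Add(Mul(Mul(26, Add(-10, -1)), 29), 49256), -1) = Pow(Add(Mul(Mul(26, -11), 29), 49256), -1) = Pow(Add(Mul(-286, 29), 49256), -1) = Pow(Add(-8294, 49256), -1) = Pow(40962, -1) = Rational(1, 40962)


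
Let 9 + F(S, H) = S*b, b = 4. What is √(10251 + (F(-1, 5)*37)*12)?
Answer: √4479 ≈ 66.925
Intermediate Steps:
F(S, H) = -9 + 4*S (F(S, H) = -9 + S*4 = -9 + 4*S)
√(10251 + (F(-1, 5)*37)*12) = √(10251 + ((-9 + 4*(-1))*37)*12) = √(10251 + ((-9 - 4)*37)*12) = √(10251 - 13*37*12) = √(10251 - 481*12) = √(10251 - 5772) = √4479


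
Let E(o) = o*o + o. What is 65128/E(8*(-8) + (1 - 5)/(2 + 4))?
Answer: 293076/18527 ≈ 15.819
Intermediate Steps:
E(o) = o + o**2 (E(o) = o**2 + o = o + o**2)
65128/E(8*(-8) + (1 - 5)/(2 + 4)) = 65128/(((8*(-8) + (1 - 5)/(2 + 4))*(1 + (8*(-8) + (1 - 5)/(2 + 4))))) = 65128/(((-64 - 4/6)*(1 + (-64 - 4/6)))) = 65128/(((-64 - 4*1/6)*(1 + (-64 - 4*1/6)))) = 65128/(((-64 - 2/3)*(1 + (-64 - 2/3)))) = 65128/((-194*(1 - 194/3)/3)) = 65128/((-194/3*(-191/3))) = 65128/(37054/9) = 65128*(9/37054) = 293076/18527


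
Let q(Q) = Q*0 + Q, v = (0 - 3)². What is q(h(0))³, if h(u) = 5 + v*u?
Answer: 125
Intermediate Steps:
v = 9 (v = (-3)² = 9)
h(u) = 5 + 9*u
q(Q) = Q (q(Q) = 0 + Q = Q)
q(h(0))³ = (5 + 9*0)³ = (5 + 0)³ = 5³ = 125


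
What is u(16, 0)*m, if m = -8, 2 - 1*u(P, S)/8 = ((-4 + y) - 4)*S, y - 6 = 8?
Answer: -128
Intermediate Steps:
y = 14 (y = 6 + 8 = 14)
u(P, S) = 16 - 48*S (u(P, S) = 16 - 8*((-4 + 14) - 4)*S = 16 - 8*(10 - 4)*S = 16 - 48*S)
u(16, 0)*m = (16 - 48*0)*(-8) = (16 + 0)*(-8) = 16*(-8) = -128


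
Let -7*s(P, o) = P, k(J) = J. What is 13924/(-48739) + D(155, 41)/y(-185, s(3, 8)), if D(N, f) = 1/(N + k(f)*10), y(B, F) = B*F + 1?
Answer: -4420946547/15476094670 ≈ -0.28566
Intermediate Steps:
s(P, o) = -P/7
y(B, F) = 1 + B*F
D(N, f) = 1/(N + 10*f) (D(N, f) = 1/(N + f*10) = 1/(N + 10*f))
13924/(-48739) + D(155, 41)/y(-185, s(3, 8)) = 13924/(-48739) + 1/((155 + 10*41)*(1 - (-185)*3/7)) = 13924*(-1/48739) + 1/((155 + 410)*(1 - 185*(-3/7))) = -13924/48739 + 1/(565*(1 + 555/7)) = -13924/48739 + 1/(565*(562/7)) = -13924/48739 + (1/565)*(7/562) = -13924/48739 + 7/317530 = -4420946547/15476094670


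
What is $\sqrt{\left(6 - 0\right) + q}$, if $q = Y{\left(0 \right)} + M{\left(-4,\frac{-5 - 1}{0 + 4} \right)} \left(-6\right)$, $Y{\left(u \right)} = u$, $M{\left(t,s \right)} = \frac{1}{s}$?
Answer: $\sqrt{10} \approx 3.1623$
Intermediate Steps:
$q = 4$ ($q = 0 + \frac{1}{\left(-5 - 1\right) \frac{1}{0 + 4}} \left(-6\right) = 0 + \frac{1}{\left(-6\right) \frac{1}{4}} \left(-6\right) = 0 + \frac{1}{- \frac{3}{2}} \left(-6\right) = 0 - -4 = 0 + 4 = 4$)
$\sqrt{\left(6 - 0\right) + q} = \sqrt{\left(6 - 0\right) + 4} = \sqrt{\left(6 + 0\right) + 4} = \sqrt{6 + 4} = \sqrt{10}$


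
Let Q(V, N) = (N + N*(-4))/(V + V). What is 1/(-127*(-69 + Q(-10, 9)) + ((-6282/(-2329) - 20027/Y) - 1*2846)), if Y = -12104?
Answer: 487720/2804342141 ≈ 0.00017392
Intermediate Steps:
Q(V, N) = -3*N/(2*V) (Q(V, N) = (N - 4*N)/((2*V)) = (-3*N)*(1/(2*V)) = -3*N/(2*V))
1/(-127*(-69 + Q(-10, 9)) + ((-6282/(-2329) - 20027/Y) - 1*2846)) = 1/(-127*(-69 - 3/2*9/(-10)) + ((-6282/(-2329) - 20027/(-12104)) - 1*2846)) = 1/(-127*(-69 - 3/2*9*(-⅒)) + ((-6282*(-1/2329) - 20027*(-1/12104)) - 2846)) = 1/(-127*(-69 + 27/20) + ((6282/2329 + 20027/12104) - 2846)) = 1/(-127*(-1353/20) + (424499/97544 - 2846)) = 1/(171831/20 - 277185725/97544) = 1/(2804342141/487720) = 487720/2804342141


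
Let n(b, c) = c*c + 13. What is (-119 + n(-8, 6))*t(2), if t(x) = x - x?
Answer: 0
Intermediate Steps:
t(x) = 0
n(b, c) = 13 + c² (n(b, c) = c² + 13 = 13 + c²)
(-119 + n(-8, 6))*t(2) = (-119 + (13 + 6²))*0 = (-119 + (13 + 36))*0 = (-119 + 49)*0 = -70*0 = 0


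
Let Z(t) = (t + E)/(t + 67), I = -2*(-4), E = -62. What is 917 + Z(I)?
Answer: 22907/25 ≈ 916.28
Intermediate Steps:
I = 8
Z(t) = (-62 + t)/(67 + t) (Z(t) = (t - 62)/(t + 67) = (-62 + t)/(67 + t))
917 + Z(I) = 917 + (-62 + 8)/(67 + 8) = 917 - 54/75 = 917 + (1/75)*(-54) = 917 - 18/25 = 22907/25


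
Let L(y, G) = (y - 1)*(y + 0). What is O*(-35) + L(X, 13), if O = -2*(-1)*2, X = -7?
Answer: -84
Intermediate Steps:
L(y, G) = y*(-1 + y) (L(y, G) = (-1 + y)*y = y*(-1 + y))
O = 4 (O = 2*2 = 4)
O*(-35) + L(X, 13) = 4*(-35) - 7*(-1 - 7) = -140 - 7*(-8) = -140 + 56 = -84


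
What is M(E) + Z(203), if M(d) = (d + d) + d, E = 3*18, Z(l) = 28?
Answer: 190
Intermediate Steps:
E = 54
M(d) = 3*d (M(d) = 2*d + d = 3*d)
M(E) + Z(203) = 3*54 + 28 = 162 + 28 = 190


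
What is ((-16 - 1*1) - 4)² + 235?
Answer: 676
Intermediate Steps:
((-16 - 1*1) - 4)² + 235 = ((-16 - 1) - 4)² + 235 = (-17 - 4)² + 235 = (-21)² + 235 = 441 + 235 = 676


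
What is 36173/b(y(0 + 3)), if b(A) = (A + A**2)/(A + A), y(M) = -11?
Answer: -36173/5 ≈ -7234.6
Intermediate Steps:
b(A) = (A + A**2)/(2*A) (b(A) = (A + A**2)/((2*A)) = (A + A**2)*(1/(2*A)) = (A + A**2)/(2*A))
36173/b(y(0 + 3)) = 36173/(1/2 + (1/2)*(-11)) = 36173/(1/2 - 11/2) = 36173/(-5) = 36173*(-1/5) = -36173/5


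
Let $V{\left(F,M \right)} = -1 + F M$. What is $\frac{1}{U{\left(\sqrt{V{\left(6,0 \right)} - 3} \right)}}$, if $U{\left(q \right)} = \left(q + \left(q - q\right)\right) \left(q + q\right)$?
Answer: $- \frac{1}{8} \approx -0.125$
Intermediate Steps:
$U{\left(q \right)} = 2 q^{2}$ ($U{\left(q \right)} = \left(q + 0\right) 2 q = q 2 q = 2 q^{2}$)
$\frac{1}{U{\left(\sqrt{V{\left(6,0 \right)} - 3} \right)}} = \frac{1}{2 \left(\sqrt{\left(-1 + 6 \cdot 0\right) - 3}\right)^{2}} = \frac{1}{2 \left(\sqrt{\left(-1 + 0\right) - 3}\right)^{2}} = \frac{1}{2 \left(\sqrt{-1 - 3}\right)^{2}} = \frac{1}{2 \left(\sqrt{-4}\right)^{2}} = \frac{1}{2 \left(2 i\right)^{2}} = \frac{1}{2 \left(-4\right)} = \frac{1}{-8} = - \frac{1}{8}$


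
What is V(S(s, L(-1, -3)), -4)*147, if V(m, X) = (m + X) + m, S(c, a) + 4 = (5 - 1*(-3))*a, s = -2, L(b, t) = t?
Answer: -8820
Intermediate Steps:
S(c, a) = -4 + 8*a (S(c, a) = -4 + (5 - 1*(-3))*a = -4 + (5 + 3)*a = -4 + 8*a)
V(m, X) = X + 2*m (V(m, X) = (X + m) + m = X + 2*m)
V(S(s, L(-1, -3)), -4)*147 = (-4 + 2*(-4 + 8*(-3)))*147 = (-4 + 2*(-4 - 24))*147 = (-4 + 2*(-28))*147 = (-4 - 56)*147 = -60*147 = -8820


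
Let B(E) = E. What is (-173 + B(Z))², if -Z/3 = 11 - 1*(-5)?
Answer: 48841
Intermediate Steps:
Z = -48 (Z = -3*(11 - 1*(-5)) = -3*(11 + 5) = -3*16 = -48)
(-173 + B(Z))² = (-173 - 48)² = (-221)² = 48841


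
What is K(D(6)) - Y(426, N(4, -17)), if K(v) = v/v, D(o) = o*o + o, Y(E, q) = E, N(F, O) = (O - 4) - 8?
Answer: -425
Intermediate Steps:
N(F, O) = -12 + O (N(F, O) = (-4 + O) - 8 = -12 + O)
D(o) = o + o**2 (D(o) = o**2 + o = o + o**2)
K(v) = 1
K(D(6)) - Y(426, N(4, -17)) = 1 - 1*426 = 1 - 426 = -425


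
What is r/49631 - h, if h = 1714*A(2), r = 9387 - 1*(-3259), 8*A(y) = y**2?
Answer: -42521121/49631 ≈ -856.75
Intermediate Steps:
A(y) = y**2/8
r = 12646 (r = 9387 + 3259 = 12646)
h = 857 (h = 1714*((1/8)*2**2) = 1714*((1/8)*4) = 1714*(1/2) = 857)
r/49631 - h = 12646/49631 - 1*857 = 12646*(1/49631) - 857 = 12646/49631 - 857 = -42521121/49631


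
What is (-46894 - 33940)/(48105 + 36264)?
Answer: -80834/84369 ≈ -0.95810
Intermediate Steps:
(-46894 - 33940)/(48105 + 36264) = -80834/84369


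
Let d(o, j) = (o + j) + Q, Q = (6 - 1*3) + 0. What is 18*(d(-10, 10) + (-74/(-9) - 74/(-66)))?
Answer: 2444/11 ≈ 222.18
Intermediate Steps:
Q = 3 (Q = (6 - 3) + 0 = 3 + 0 = 3)
d(o, j) = 3 + j + o (d(o, j) = (o + j) + 3 = (j + o) + 3 = 3 + j + o)
18*(d(-10, 10) + (-74/(-9) - 74/(-66))) = 18*((3 + 10 - 10) + (-74/(-9) - 74/(-66))) = 18*(3 + (-74*(-⅑) - 74*(-1/66))) = 18*(3 + (74/9 + 37/33)) = 18*(3 + 925/99) = 18*(1222/99) = 2444/11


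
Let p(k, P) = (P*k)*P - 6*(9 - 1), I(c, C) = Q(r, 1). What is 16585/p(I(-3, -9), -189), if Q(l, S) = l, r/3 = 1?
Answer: 3317/21423 ≈ 0.15483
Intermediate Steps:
r = 3 (r = 3*1 = 3)
I(c, C) = 3
p(k, P) = -48 + k*P**2 (p(k, P) = k*P**2 - 6*8 = k*P**2 - 48 = -48 + k*P**2)
16585/p(I(-3, -9), -189) = 16585/(-48 + 3*(-189)**2) = 16585/(-48 + 3*35721) = 16585/(-48 + 107163) = 16585/107115 = 16585*(1/107115) = 3317/21423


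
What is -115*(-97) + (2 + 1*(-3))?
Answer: 11154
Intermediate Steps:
-115*(-97) + (2 + 1*(-3)) = 11155 + (2 - 3) = 11155 - 1 = 11154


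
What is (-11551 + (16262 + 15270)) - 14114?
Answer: 5867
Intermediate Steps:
(-11551 + (16262 + 15270)) - 14114 = (-11551 + 31532) - 14114 = 19981 - 14114 = 5867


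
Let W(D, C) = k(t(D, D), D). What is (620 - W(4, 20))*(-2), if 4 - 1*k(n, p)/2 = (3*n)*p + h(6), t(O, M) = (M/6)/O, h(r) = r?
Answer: -1256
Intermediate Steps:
t(O, M) = M/(6*O) (t(O, M) = (M*(⅙))/O = (M/6)/O = M/(6*O))
k(n, p) = -4 - 6*n*p (k(n, p) = 8 - 2*((3*n)*p + 6) = 8 - 2*(3*n*p + 6) = 8 - 2*(6 + 3*n*p) = 8 + (-12 - 6*n*p) = -4 - 6*n*p)
W(D, C) = -4 - D (W(D, C) = -4 - 6*D/(6*D)*D = -4 - 6*⅙*D = -4 - D)
(620 - W(4, 20))*(-2) = (620 - (-4 - 1*4))*(-2) = (620 - (-4 - 4))*(-2) = (620 - 1*(-8))*(-2) = (620 + 8)*(-2) = 628*(-2) = -1256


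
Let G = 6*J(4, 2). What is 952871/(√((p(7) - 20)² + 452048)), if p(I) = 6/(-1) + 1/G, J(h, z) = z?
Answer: 11434452*√65191633/65191633 ≈ 1416.2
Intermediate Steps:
G = 12 (G = 6*2 = 12)
p(I) = -71/12 (p(I) = 6/(-1) + 1/12 = 6*(-1) + 1*(1/12) = -6 + 1/12 = -71/12)
952871/(√((p(7) - 20)² + 452048)) = 952871/(√((-71/12 - 20)² + 452048)) = 952871/(√((-311/12)² + 452048)) = 952871/(√(96721/144 + 452048)) = 952871/(√(65191633/144)) = 952871/((√65191633/12)) = 952871*(12*√65191633/65191633) = 11434452*√65191633/65191633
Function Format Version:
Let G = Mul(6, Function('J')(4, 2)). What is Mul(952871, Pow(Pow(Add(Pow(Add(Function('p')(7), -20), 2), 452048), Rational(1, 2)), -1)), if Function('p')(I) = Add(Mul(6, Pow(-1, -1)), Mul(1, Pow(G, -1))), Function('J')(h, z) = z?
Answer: Mul(Rational(11434452, 65191633), Pow(65191633, Rational(1, 2))) ≈ 1416.2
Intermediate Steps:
G = 12 (G = Mul(6, 2) = 12)
Function('p')(I) = Rational(-71, 12) (Function('p')(I) = Add(Mul(6, Pow(-1, -1)), Mul(1, Pow(12, -1))) = Add(Mul(6, -1), Mul(1, Rational(1, 12))) = Add(-6, Rational(1, 12)) = Rational(-71, 12))
Mul(952871, Pow(Pow(Add(Pow(Add(Function('p')(7), -20), 2), 452048), Rational(1, 2)), -1)) = Mul(952871, Pow(Pow(Add(Pow(Add(Rational(-71, 12), -20), 2), 452048), Rational(1, 2)), -1)) = Mul(952871, Pow(Pow(Add(Pow(Rational(-311, 12), 2), 452048), Rational(1, 2)), -1)) = Mul(952871, Pow(Pow(Add(Rational(96721, 144), 452048), Rational(1, 2)), -1)) = Mul(952871, Pow(Pow(Rational(65191633, 144), Rational(1, 2)), -1)) = Mul(952871, Pow(Mul(Rational(1, 12), Pow(65191633, Rational(1, 2))), -1)) = Mul(952871, Mul(Rational(12, 65191633), Pow(65191633, Rational(1, 2)))) = Mul(Rational(11434452, 65191633), Pow(65191633, Rational(1, 2)))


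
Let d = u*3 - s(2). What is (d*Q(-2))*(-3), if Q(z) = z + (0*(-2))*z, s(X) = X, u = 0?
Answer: -12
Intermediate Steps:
Q(z) = z (Q(z) = z + 0*z = z + 0 = z)
d = -2 (d = 0*3 - 1*2 = 0 - 2 = -2)
(d*Q(-2))*(-3) = -2*(-2)*(-3) = 4*(-3) = -12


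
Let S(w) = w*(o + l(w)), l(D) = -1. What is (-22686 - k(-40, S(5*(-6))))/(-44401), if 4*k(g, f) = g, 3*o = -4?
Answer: 22676/44401 ≈ 0.51071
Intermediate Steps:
o = -4/3 (o = (⅓)*(-4) = -4/3 ≈ -1.3333)
S(w) = -7*w/3 (S(w) = w*(-4/3 - 1) = w*(-7/3) = -7*w/3)
k(g, f) = g/4
(-22686 - k(-40, S(5*(-6))))/(-44401) = (-22686 - (-40)/4)/(-44401) = (-22686 - 1*(-10))*(-1/44401) = (-22686 + 10)*(-1/44401) = -22676*(-1/44401) = 22676/44401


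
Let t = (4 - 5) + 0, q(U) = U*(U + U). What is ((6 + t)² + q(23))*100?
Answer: 108300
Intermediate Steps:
q(U) = 2*U² (q(U) = U*(2*U) = 2*U²)
t = -1 (t = -1 + 0 = -1)
((6 + t)² + q(23))*100 = ((6 - 1)² + 2*23²)*100 = (5² + 2*529)*100 = (25 + 1058)*100 = 1083*100 = 108300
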